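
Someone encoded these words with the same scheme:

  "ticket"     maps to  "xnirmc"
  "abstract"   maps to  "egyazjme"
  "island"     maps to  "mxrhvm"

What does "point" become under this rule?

ttoub

Each letter shifts forward by (position + 4), i.e. 4, 5, 6, … — the shift grows by one for each successive letter.
On point: p+4=t, o+5=t, i+6=o, n+7=u, t+8=b.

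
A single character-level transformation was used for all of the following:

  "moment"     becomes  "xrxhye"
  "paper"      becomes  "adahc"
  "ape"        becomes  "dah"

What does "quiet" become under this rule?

bxlhe

The shift depends on letter class: consonant m→x is +11, but vowel o→r is +3. Vowels shift forward by 3 and consonants shift forward by 11.
For quiet: q(cons)+11=b, u(vowel)+3=x, i(vowel)+3=l, e(vowel)+3=h, t(cons)+11=e.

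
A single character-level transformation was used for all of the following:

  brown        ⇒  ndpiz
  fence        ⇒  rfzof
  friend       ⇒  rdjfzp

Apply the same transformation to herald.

tfdbxp

The rule splits by letter class: vowels +1, consonants +12.
For herald: h(cons)+12=t, e(vowel)+1=f, r(cons)+12=d, a(vowel)+1=b, l(cons)+12=x, d(cons)+12=p.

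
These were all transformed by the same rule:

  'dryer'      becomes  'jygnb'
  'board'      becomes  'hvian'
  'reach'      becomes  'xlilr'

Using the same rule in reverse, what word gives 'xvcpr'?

rough

In dryer: d→j is +6, r→y is +7, y→g is +8, e→n is +9 — the shift increases by 1 each position. Letter i (0-indexed) is shifted by i+6, so successive shifts are 6, 7, 8, ….
Decoding xvcpr: x−6=r, v−7=o, c−8=u, p−9=g, r−10=h.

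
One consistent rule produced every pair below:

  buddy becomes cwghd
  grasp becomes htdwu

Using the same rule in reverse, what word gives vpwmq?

In buddy: b→c is +1, u→w is +2, d→g is +3, d→h is +4 — the shift increases by 1 each position. The shift increases by 1 at each position, starting from +1: 1, 2, 3, ….
Reversing it on vpwmq: v−1=u, p−2=n, w−3=t, m−4=i, q−5=l.

until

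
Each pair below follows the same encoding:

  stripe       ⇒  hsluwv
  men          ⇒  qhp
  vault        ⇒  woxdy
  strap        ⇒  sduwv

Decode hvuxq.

The output letters match the input read backwards, each shifted +3: stripe reversed is epirts. Two steps: reverse the string, then apply a Caesar shift of +3.
Reversing it on hvuxq: shift back: h−3=e, v−3=s, u−3=r, x−3=u, q−3=n → esrun; then reverse → nurse.

nurse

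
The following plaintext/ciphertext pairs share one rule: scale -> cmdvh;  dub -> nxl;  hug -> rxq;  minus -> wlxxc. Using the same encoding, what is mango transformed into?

The shift depends on letter class: consonant s→c is +10, but vowel a→d is +3. Two shifts are in play — +3 for a/e/i/o/u, +10 for every other letter.
Applying it to mango: m(cons)+10=w, a(vowel)+3=d, n(cons)+10=x, g(cons)+10=q, o(vowel)+3=r.

wdxqr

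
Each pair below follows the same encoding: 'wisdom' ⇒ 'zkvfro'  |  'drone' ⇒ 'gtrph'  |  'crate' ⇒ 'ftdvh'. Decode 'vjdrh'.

shape

Shifts by position in wisdom: pos 0: w→z (+3), pos 1: i→k (+2), pos 2: s→v (+3), pos 3: d→f (+2) — repeating every 2. It's a Vigenère-style cipher with numeric key [3,2]: position i shifts by key[i mod 2].
Undoing it on vjdrh: v−3=s, j−2=h, d−3=a, r−2=p, h−3=e.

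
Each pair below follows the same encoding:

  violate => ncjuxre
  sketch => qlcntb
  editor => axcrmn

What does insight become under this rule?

cqprbwr

The word is reversed, then every letter is shifted forward by 9.
For insight: reverse → thgisni; then shift: t+9=c, h+9=q, g+9=p, i+9=r, s+9=b, n+9=w, i+9=r.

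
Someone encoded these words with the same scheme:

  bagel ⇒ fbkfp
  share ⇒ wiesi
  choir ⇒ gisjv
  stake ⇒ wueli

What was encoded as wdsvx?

scout

Shifts by position in bagel: pos 0: b→f (+4), pos 1: a→b (+1), pos 2: g→k (+4), pos 3: e→f (+1) — repeating every 2. A repeating key of period 2 is used — shifts +4, +1 over and over.
Reversing it on wdsvx: w−4=s, d−1=c, s−4=o, v−1=u, x−4=t.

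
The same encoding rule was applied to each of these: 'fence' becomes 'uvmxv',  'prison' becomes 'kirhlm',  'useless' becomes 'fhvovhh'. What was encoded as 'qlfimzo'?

journal

This is the alphabet-reversal cipher (Atbash): a becomes z, b becomes y, etc.
Undoing it on qlfimzo: q↔j, l↔o, f↔u, i↔r, m↔n, z↔a, o↔l.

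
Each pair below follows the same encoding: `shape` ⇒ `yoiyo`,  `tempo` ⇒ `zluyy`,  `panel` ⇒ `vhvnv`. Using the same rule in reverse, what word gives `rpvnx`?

Each letter shifts forward by (position + 6), i.e. 6, 7, 8, … — the shift grows by one for each successive letter.
Decoding rpvnx: r−6=l, p−7=i, v−8=n, n−9=e, x−10=n.

linen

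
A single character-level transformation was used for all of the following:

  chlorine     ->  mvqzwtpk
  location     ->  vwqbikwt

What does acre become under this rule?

mzki

The output letters match the input read backwards, each shifted +8: chlorine reversed is enirolhc. Read the word backwards and shift each letter +8.
On acre: reverse → erca; then shift: e+8=m, r+8=z, c+8=k, a+8=i.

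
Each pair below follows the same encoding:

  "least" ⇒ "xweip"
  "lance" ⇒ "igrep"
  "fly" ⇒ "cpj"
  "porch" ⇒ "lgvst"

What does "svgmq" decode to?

micro

The word is reversed, then every letter is shifted forward by 4.
Decoding svgmq: shift back: s−4=o, v−4=r, g−4=c, m−4=i, q−4=m → orcim; then reverse → micro.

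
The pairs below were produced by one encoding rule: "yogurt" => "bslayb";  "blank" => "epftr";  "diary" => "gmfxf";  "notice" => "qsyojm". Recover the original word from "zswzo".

Each letter shifts forward by (position + 3), i.e. 3, 4, 5, … — the shift grows by one for each successive letter.
Undoing it on zswzo: z−3=w, s−4=o, w−5=r, z−6=t, o−7=h.

worth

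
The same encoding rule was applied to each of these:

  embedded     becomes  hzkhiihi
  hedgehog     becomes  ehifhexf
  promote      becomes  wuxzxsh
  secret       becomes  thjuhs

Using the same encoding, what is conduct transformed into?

This is an affine cipher: with a=0,…,z=25, each position x becomes (25x+11) mod 26.
On conduct: c(2)→25·2+11≡9=j; o(14)→25·14+11≡23=x; n(13)→25·13+11≡24=y; d(3)→25·3+11≡8=i; u(20)→25·20+11≡17=r; c(2)→25·2+11≡9=j; t(19)→25·19+11≡18=s (all mod 26).

jxyirjs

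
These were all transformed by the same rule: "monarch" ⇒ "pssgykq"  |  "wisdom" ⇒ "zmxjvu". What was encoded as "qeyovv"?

Each letter shifts forward by (position + 3), i.e. 3, 4, 5, … — the shift grows by one for each successive letter.
Decoding qeyovv: q−3=n, e−4=a, y−5=t, o−6=i, v−7=o, v−8=n.

nation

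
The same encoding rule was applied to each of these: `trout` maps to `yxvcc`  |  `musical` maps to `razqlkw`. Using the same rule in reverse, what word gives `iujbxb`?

doctor

The shift increases by 1 at each position, starting from +5: 5, 6, 7, ….
Decoding iujbxb: i−5=d, u−6=o, j−7=c, b−8=t, x−9=o, b−10=r.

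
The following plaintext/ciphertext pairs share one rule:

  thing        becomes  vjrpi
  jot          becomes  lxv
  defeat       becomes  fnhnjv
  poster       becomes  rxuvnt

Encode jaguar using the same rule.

ljidjt

Two shifts are in play — +9 for a/e/i/o/u, +2 for every other letter.
For jaguar: j(cons)+2=l, a(vowel)+9=j, g(cons)+2=i, u(vowel)+9=d, a(vowel)+9=j, r(cons)+2=t.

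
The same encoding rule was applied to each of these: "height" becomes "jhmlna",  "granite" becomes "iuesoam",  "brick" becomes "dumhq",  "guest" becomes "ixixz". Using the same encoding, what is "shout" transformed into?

In height: h→j is +2, e→h is +3, i→m is +4, g→l is +5 — the shift increases by 1 each position. The shift increases by 1 at each position, starting from +2: 2, 3, 4, ….
Applying it to shout: s+2=u, h+3=k, o+4=s, u+5=z, t+6=z.

ukszz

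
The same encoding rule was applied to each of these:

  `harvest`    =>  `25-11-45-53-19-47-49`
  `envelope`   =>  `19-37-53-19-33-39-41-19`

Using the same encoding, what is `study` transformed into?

47-49-51-17-59

Each letter becomes 2×(its alphabet position, a=1..z=26) + 9.
Applying it to study: s=19→47, t=20→49, u=21→51, d=4→17, y=25→59.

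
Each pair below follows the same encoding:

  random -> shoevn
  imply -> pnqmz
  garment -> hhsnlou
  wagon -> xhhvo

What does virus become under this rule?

The shift depends on letter class: consonant r→s is +1, but vowel a→h is +7. Two shifts are in play — +7 for a/e/i/o/u, +1 for every other letter.
On virus: v(cons)+1=w, i(vowel)+7=p, r(cons)+1=s, u(vowel)+7=b, s(cons)+1=t.

wpsbt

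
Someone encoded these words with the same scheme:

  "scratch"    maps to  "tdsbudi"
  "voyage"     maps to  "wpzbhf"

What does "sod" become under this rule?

tpe

Compare letters: s→t is +1, c→d is +1, r→s is +1 — a constant shift. Every letter moves 1 place later in the alphabet, wrapping around z→a.
For sod: s+1=t, o+1=p, d+1=e.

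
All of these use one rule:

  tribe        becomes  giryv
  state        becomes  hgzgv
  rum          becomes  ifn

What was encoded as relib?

Each letter is replaced by its mirror in the alphabet: a↔z, b↔y, c↔x, and so on (the Atbash cipher).
Undoing it on relib: r↔i, e↔v, l↔o, i↔r, b↔y.

ivory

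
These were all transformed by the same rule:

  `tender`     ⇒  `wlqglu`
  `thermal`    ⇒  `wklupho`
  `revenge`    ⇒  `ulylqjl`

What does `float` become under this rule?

The shift depends on letter class: consonant t→w is +3, but vowel e→l is +7. Vowels shift forward by 7 and consonants shift forward by 3.
On float: f(cons)+3=i, l(cons)+3=o, o(vowel)+7=v, a(vowel)+7=h, t(cons)+3=w.

iovhw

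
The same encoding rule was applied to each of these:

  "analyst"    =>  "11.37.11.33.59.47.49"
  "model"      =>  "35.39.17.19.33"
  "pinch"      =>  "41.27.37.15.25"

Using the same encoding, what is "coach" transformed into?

a(#1)→11 and n(#14)→37: differences scale by 2, so n = 2·pos + 9. With a=1..z=26, the number is 2·pos + 9.
For coach: c=3→15, o=15→39, a=1→11, c=3→15, h=8→25.

15.39.11.15.25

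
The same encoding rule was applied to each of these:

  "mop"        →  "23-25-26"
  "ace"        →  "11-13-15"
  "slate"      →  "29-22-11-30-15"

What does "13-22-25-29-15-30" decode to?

m is letter #13 and maps to 23: an offset of 10. Letters become their 1-based position plus 10 (so a→11, b→12, …).
Undoing it on 13-22-25-29-15-30: 13→(13−10)÷1=3=c, 22→(22−10)÷1=12=l, 25→(25−10)÷1=15=o, 29→(29−10)÷1=19=s, 15→(15−10)÷1=5=e, 30→(30−10)÷1=20=t.

closet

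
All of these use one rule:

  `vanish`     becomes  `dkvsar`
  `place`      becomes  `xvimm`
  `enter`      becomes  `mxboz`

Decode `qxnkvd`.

Shifts by position in vanish: pos 0: v→d (+8), pos 1: a→k (+10), pos 2: n→v (+8), pos 3: i→s (+10) — repeating every 2. A repeating key of period 2 is used — shifts +8, +10 over and over.
Decoding qxnkvd: q−8=i, x−10=n, n−8=f, k−10=a, v−8=n, d−10=t.

infant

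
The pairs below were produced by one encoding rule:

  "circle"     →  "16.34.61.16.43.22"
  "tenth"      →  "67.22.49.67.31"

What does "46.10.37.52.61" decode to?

major

c(#3)→16 and i(#9)→34: differences scale by 3, so n = 3·pos + 7. With a=1..z=26, the number is 3·pos + 7.
Decoding 46.10.37.52.61: 46→(46−7)÷3=13=m, 10→(10−7)÷3=1=a, 37→(37−7)÷3=10=j, 52→(52−7)÷3=15=o, 61→(61−7)÷3=18=r.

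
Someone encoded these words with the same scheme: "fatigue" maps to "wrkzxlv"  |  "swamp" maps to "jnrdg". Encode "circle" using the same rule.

Compare letters: f→w is +17, a→r is +17, t→k is +17 — a constant shift. This is a Caesar cipher with shift 17.
For circle: c+17=t, i+17=z, r+17=i, c+17=t, l+17=c, e+17=v.

tzitcv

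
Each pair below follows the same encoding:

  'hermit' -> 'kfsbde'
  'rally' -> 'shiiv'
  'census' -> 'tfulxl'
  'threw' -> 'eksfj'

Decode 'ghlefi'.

h(7)→k(10) and e(4)→f(5) fit y≡19x+7 (mod 26); the inverse of 19 mod 26 is 11. Treating letters as 0–25, the rule is x ↦ 19x + 7 (mod 26).
Decoding ghlefi: g(6)→11·(6−7)≡15=p; h(7)→11·(7−7)≡0=a; l(11)→11·(11−7)≡18=s; e(4)→11·(4−7)≡19=t; f(5)→11·(5−7)≡4=e; i(8)→11·(8−7)≡11=l (all mod 26).

pastel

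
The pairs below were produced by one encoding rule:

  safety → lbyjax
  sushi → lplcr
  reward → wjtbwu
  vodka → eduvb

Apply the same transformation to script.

lfwrsa

This is an affine cipher: with a=0,…,z=25, each position x becomes (15x+1) mod 26.
On script: s(18)→15·18+1≡11=l; c(2)→15·2+1≡5=f; r(17)→15·17+1≡22=w; i(8)→15·8+1≡17=r; p(15)→15·15+1≡18=s; t(19)→15·19+1≡0=a (all mod 26).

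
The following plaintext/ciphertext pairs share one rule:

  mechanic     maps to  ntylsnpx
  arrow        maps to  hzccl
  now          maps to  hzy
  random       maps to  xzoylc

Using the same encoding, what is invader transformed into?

cpolgyt

The output letters match the input read backwards, each shifted +11: mechanic reversed is cinahcem. Read the word backwards and shift each letter +11.
For invader: reverse → redavni; then shift: r+11=c, e+11=p, d+11=o, a+11=l, v+11=g, n+11=y, i+11=t.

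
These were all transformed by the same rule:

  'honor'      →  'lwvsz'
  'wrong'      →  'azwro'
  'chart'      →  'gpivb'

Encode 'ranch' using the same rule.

vivgp

Shifts by position in honor: pos 0: h→l (+4), pos 1: o→w (+8), pos 2: n→v (+8), pos 3: o→s (+4), pos 4: r→z (+8) — repeating every 3. A repeating key of period 3 is used — shifts +4, +8, +8 over and over.
For ranch: r+4=v, a+8=i, n+8=v, c+4=g, h+8=p.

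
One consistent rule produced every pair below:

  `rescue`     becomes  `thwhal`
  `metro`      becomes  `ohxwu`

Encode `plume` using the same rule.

In rescue: r→t is +2, e→h is +3, s→w is +4, c→h is +5 — the shift increases by 1 each position. Each letter shifts forward by (position + 2), i.e. 2, 3, 4, … — the shift grows by one for each successive letter.
On plume: p+2=r, l+3=o, u+4=y, m+5=r, e+6=k.

royrk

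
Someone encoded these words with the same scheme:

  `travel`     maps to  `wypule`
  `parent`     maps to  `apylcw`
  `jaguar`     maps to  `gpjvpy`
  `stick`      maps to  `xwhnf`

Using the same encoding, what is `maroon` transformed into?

dpybbc

Treating letters as 0–25, the rule is x ↦ 25x + 15 (mod 26).
Applying it to maroon: m(12)→25·12+15≡3=d; a(0)→25·0+15≡15=p; r(17)→25·17+15≡24=y; o(14)→25·14+15≡1=b; o(14)→25·14+15≡1=b; n(13)→25·13+15≡2=c (all mod 26).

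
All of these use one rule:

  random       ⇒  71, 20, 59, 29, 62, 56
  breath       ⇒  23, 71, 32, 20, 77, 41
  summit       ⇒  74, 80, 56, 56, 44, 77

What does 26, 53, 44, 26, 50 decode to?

With a=1..z=26, the number is 3·pos + 17.
Decoding 26, 53, 44, 26, 50: 26→(26−17)÷3=3=c, 53→(53−17)÷3=12=l, 44→(44−17)÷3=9=i, 26→(26−17)÷3=3=c, 50→(50−17)÷3=11=k.

click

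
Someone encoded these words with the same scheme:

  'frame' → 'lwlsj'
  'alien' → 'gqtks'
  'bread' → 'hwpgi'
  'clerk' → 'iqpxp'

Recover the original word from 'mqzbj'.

glove

A repeating key of period 3 is used — shifts +6, +5, +11 over and over.
Decoding mqzbj: m−6=g, q−5=l, z−11=o, b−6=v, j−5=e.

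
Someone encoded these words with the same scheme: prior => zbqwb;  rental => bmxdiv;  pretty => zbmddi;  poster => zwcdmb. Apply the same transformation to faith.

Two shifts are in play — +8 for a/e/i/o/u, +10 for every other letter.
Applying it to faith: f(cons)+10=p, a(vowel)+8=i, i(vowel)+8=q, t(cons)+10=d, h(cons)+10=r.

piqdr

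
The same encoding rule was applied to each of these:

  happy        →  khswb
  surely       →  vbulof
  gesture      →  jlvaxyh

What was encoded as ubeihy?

Shifts by position in happy: pos 0: h→k (+3), pos 1: a→h (+7), pos 2: p→s (+3), pos 3: p→w (+7) — repeating every 2. It's a Vigenère-style cipher with numeric key [3,7]: position i shifts by key[i mod 2].
Reversing it on ubeihy: u−3=r, b−7=u, e−3=b, i−7=b, h−3=e, y−7=r.

rubber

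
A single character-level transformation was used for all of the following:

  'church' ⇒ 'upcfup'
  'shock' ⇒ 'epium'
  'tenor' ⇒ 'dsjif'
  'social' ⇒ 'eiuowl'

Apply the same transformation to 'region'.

c(2)→u(20) and h(7)→p(15) fit y≡25x+22 (mod 26); the inverse of 25 mod 26 is 25. Each letter's alphabet position (a=0..z=25) is mapped through 25·x+22 mod 26 — an affine cipher.
On region: r(17)→25·17+22≡5=f; e(4)→25·4+22≡18=s; g(6)→25·6+22≡16=q; i(8)→25·8+22≡14=o; o(14)→25·14+22≡8=i; n(13)→25·13+22≡9=j (all mod 26).

fsqoij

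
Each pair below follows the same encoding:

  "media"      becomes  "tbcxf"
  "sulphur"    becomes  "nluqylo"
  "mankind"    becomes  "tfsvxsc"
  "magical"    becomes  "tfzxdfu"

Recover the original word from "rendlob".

m(12)→t(19) and e(4)→b(1) fit y≡25x+5 (mod 26); the inverse of 25 mod 26 is 25. Each letter's alphabet position (a=0..z=25) is mapped through 25·x+5 mod 26 — an affine cipher.
Undoing it on rendlob: r(17)→25·(17−5)≡14=o; e(4)→25·(4−5)≡1=b; n(13)→25·(13−5)≡18=s; d(3)→25·(3−5)≡2=c; l(11)→25·(11−5)≡20=u; o(14)→25·(14−5)≡17=r; b(1)→25·(1−5)≡4=e (all mod 26).

obscure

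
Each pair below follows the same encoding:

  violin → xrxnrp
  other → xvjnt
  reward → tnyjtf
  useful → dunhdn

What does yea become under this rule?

anj

Two shifts are in play — +9 for a/e/i/o/u, +2 for every other letter.
For yea: y(cons)+2=a, e(vowel)+9=n, a(vowel)+9=j.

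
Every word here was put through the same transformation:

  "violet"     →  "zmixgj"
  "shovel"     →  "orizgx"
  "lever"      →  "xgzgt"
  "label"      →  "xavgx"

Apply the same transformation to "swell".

v(21)→z(25) and i(8)→m(12) fit y≡21x+0 (mod 26); the inverse of 21 mod 26 is 5. This is an affine cipher: with a=0,…,z=25, each position x becomes (21x+0) mod 26.
On swell: s(18)→21·18+0≡14=o; w(22)→21·22+0≡20=u; e(4)→21·4+0≡6=g; l(11)→21·11+0≡23=x; l(11)→21·11+0≡23=x (all mod 26).

ougxx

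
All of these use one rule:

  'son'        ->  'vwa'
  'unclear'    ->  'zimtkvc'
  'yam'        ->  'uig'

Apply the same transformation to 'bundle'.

mtlvcj

The output letters match the input read backwards, each shifted +8: son reversed is nos. Two steps: reverse the string, then apply a Caesar shift of +8.
On bundle: reverse → eldnub; then shift: e+8=m, l+8=t, d+8=l, n+8=v, u+8=c, b+8=j.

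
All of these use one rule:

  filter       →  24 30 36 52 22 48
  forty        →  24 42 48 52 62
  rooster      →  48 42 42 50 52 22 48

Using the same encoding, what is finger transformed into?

24 30 40 26 22 48

The formula is n = 2×(alphabet index, a=1) + 12.
On finger: f=6→24, i=9→30, n=14→40, g=7→26, e=5→22, r=18→48.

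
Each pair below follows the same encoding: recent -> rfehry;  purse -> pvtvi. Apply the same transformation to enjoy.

In recent: r→r is +0, e→f is +1, c→e is +2, e→h is +3 — the shift increases by 1 each position. Letter i (0-indexed) is shifted by i+0, so successive shifts are 0, 1, 2, ….
On enjoy: e+0=e, n+1=o, j+2=l, o+3=r, y+4=c.

eolrc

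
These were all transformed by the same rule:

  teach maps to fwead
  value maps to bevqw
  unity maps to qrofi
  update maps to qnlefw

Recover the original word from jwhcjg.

t(19)→f(5) and e(4)→w(22) fit y≡11x+4 (mod 26); the inverse of 11 mod 26 is 19. Each letter's alphabet position (a=0..z=25) is mapped through 11·x+4 mod 26 — an affine cipher.
Undoing it on jwhcjg: j(9)→19·(9−4)≡17=r; w(22)→19·(22−4)≡4=e; h(7)→19·(7−4)≡5=f; c(2)→19·(2−4)≡14=o; j(9)→19·(9−4)≡17=r; g(6)→19·(6−4)≡12=m (all mod 26).

reform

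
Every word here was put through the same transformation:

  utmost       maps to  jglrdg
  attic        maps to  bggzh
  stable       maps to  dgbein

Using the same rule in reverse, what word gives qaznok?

friend

u(20)→j(9) and t(19)→g(6) fit y≡3x+1 (mod 26); the inverse of 3 mod 26 is 9. This is an affine cipher: with a=0,…,z=25, each position x becomes (3x+1) mod 26.
Reversing it on qaznok: q(16)→9·(16−1)≡5=f; a(0)→9·(0−1)≡17=r; z(25)→9·(25−1)≡8=i; n(13)→9·(13−1)≡4=e; o(14)→9·(14−1)≡13=n; k(10)→9·(10−1)≡3=d (all mod 26).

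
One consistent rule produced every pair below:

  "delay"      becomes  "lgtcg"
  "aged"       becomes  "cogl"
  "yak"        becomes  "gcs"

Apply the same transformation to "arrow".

czzqe

The shift depends on letter class: consonant d→l is +8, but vowel e→g is +2. The rule splits by letter class: vowels +2, consonants +8.
Applying it to arrow: a(vowel)+2=c, r(cons)+8=z, r(cons)+8=z, o(vowel)+2=q, w(cons)+8=e.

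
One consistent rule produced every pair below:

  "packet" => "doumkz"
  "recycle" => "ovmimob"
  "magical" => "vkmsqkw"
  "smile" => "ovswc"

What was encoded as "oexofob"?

revenue

Read the word backwards and shift each letter +10.
Decoding oexofob: shift back: o−10=e, e−10=u, x−10=n, o−10=e, f−10=v, o−10=e, b−10=r → eunever; then reverse → revenue.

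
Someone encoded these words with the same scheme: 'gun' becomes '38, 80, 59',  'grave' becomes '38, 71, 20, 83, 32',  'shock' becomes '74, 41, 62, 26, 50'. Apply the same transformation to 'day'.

g(#7)→38 and u(#21)→80: differences scale by 3, so n = 3·pos + 17. Each letter becomes 3×(its alphabet position, a=1..z=26) + 17.
For day: d=4→29, a=1→20, y=25→92.

29, 20, 92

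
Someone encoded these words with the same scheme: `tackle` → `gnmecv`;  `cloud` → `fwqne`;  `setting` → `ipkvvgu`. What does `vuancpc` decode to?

The output letters match the input read backwards, each shifted +2: tackle reversed is elkcat. Two steps: reverse the string, then apply a Caesar shift of +2.
Decoding vuancpc: shift back: v−2=t, u−2=s, a−2=y, n−2=l, c−2=a, p−2=n, c−2=a → tsylana; then reverse → analyst.

analyst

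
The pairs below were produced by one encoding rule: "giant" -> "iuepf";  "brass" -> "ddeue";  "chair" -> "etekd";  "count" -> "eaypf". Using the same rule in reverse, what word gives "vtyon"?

Shifts by position in giant: pos 0: g→i (+2), pos 1: i→u (+12), pos 2: a→e (+4), pos 3: n→p (+2), pos 4: t→f (+12) — repeating every 3. A repeating key of period 3 is used — shifts +2, +12, +4 over and over.
Undoing it on vtyon: v−2=t, t−12=h, y−4=u, o−2=m, n−12=b.

thumb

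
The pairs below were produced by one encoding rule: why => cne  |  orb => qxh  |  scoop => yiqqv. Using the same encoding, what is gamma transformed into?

The shift depends on letter class: consonant w→c is +6, but vowel o→q is +2. The rule splits by letter class: vowels +2, consonants +6.
For gamma: g(cons)+6=m, a(vowel)+2=c, m(cons)+6=s, m(cons)+6=s, a(vowel)+2=c.

mcssc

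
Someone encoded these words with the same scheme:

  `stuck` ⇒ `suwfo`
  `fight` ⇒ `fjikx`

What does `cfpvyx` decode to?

In stuck: s→s is +0, t→u is +1, u→w is +2, c→f is +3 — the shift increases by 1 each position. Letter i (0-indexed) is shifted by i+0, so successive shifts are 0, 1, 2, ….
Reversing it on cfpvyx: c−0=c, f−1=e, p−2=n, v−3=s, y−4=u, x−5=s.

census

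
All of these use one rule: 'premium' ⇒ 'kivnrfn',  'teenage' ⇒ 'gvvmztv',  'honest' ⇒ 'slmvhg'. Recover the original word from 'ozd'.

law

Each pair mirrors across the alphabet (p↔k, r↔i, e↔v): positions sum to 25. Each letter is replaced by its mirror in the alphabet: a↔z, b↔y, c↔x, and so on (the Atbash cipher).
Undoing it on ozd: o↔l, z↔a, d↔w.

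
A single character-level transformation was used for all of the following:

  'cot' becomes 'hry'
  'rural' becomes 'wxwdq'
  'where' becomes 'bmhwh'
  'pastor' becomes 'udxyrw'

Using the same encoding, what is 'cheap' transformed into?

hmhdu

The rule splits by letter class: vowels +3, consonants +5.
Applying it to cheap: c(cons)+5=h, h(cons)+5=m, e(vowel)+3=h, a(vowel)+3=d, p(cons)+5=u.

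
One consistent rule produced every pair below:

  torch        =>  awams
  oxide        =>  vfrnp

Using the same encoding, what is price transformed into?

wzrmp

In torch: t→a is +7, o→w is +8, r→a is +9, c→m is +10 — the shift increases by 1 each position. Each letter shifts forward by (position + 7), i.e. 7, 8, 9, … — the shift grows by one for each successive letter.
Applying it to price: p+7=w, r+8=z, i+9=r, c+10=m, e+11=p.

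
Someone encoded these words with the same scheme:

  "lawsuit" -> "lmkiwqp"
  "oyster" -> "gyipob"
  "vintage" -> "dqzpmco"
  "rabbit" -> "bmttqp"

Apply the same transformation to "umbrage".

wstbmco

l(11)→l(11) and a(0)→m(12) fit y≡7x+12 (mod 26); the inverse of 7 mod 26 is 15. This is an affine cipher: with a=0,…,z=25, each position x becomes (7x+12) mod 26.
On umbrage: u(20)→7·20+12≡22=w; m(12)→7·12+12≡18=s; b(1)→7·1+12≡19=t; r(17)→7·17+12≡1=b; a(0)→7·0+12≡12=m; g(6)→7·6+12≡2=c; e(4)→7·4+12≡14=o (all mod 26).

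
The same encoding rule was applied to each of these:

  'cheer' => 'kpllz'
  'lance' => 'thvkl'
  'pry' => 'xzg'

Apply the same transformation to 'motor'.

The shift depends on letter class: consonant c→k is +8, but vowel e→l is +7. Two shifts are in play — +7 for a/e/i/o/u, +8 for every other letter.
For motor: m(cons)+8=u, o(vowel)+7=v, t(cons)+8=b, o(vowel)+7=v, r(cons)+8=z.

uvbvz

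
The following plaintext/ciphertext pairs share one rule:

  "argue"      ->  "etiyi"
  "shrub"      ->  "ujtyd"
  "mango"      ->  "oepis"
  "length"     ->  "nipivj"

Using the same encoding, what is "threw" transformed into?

vjtiy

The shift depends on letter class: consonant r→t is +2, but vowel a→e is +4. The rule splits by letter class: vowels +4, consonants +2.
For threw: t(cons)+2=v, h(cons)+2=j, r(cons)+2=t, e(vowel)+4=i, w(cons)+2=y.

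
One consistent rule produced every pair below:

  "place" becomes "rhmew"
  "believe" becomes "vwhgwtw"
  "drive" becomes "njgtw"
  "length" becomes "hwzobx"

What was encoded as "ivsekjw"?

obscure

p(15)→r(17) and l(11)→h(7) fit y≡9x+12 (mod 26); the inverse of 9 mod 26 is 3. Each letter's alphabet position (a=0..z=25) is mapped through 9·x+12 mod 26 — an affine cipher.
Reversing it on ivsekjw: i(8)→3·(8−12)≡14=o; v(21)→3·(21−12)≡1=b; s(18)→3·(18−12)≡18=s; e(4)→3·(4−12)≡2=c; k(10)→3·(10−12)≡20=u; j(9)→3·(9−12)≡17=r; w(22)→3·(22−12)≡4=e (all mod 26).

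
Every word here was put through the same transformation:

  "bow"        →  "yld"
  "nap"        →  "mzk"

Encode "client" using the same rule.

Each pair mirrors across the alphabet (b↔y, o↔l, w↔d): positions sum to 25. Letters are reflected about the middle of the alphabet (position → 25−position): Atbash.
For client: c↔x, l↔o, i↔r, e↔v, n↔m, t↔g.

xorvmg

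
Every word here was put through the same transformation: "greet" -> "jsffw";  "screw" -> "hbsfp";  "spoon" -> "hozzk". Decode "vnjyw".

might

g(6)→j(9) and r(17)→s(18) fit y≡15x+23 (mod 26); the inverse of 15 mod 26 is 7. Each letter's alphabet position (a=0..z=25) is mapped through 15·x+23 mod 26 — an affine cipher.
Reversing it on vnjyw: v(21)→7·(21−23)≡12=m; n(13)→7·(13−23)≡8=i; j(9)→7·(9−23)≡6=g; y(24)→7·(24−23)≡7=h; w(22)→7·(22−23)≡19=t (all mod 26).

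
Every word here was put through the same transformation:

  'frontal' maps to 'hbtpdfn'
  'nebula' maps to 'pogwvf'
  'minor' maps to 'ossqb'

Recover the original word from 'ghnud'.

Shifts by position in frontal: pos 0: f→h (+2), pos 1: r→b (+10), pos 2: o→t (+5), pos 3: n→p (+2), pos 4: t→d (+10), pos 5: a→f (+5) — repeating every 3. The shifts repeat in a cycle of length 3: positions 0,1,… shift by +2, +10, +5, then the pattern repeats.
Decoding ghnud: g−2=e, h−10=x, n−5=i, u−2=s, d−10=t.

exist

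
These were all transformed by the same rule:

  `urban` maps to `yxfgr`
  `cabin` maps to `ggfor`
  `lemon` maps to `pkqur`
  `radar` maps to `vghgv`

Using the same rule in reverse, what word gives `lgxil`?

hatch

It's a Vigenère-style cipher with numeric key [4,6]: position i shifts by key[i mod 2].
Decoding lgxil: l−4=h, g−6=a, x−4=t, i−6=c, l−4=h.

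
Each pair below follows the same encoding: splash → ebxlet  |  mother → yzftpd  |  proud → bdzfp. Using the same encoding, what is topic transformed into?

The shift depends on letter class: consonant s→e is +12, but vowel a→l is +11. The rule splits by letter class: vowels +11, consonants +12.
Applying it to topic: t(cons)+12=f, o(vowel)+11=z, p(cons)+12=b, i(vowel)+11=t, c(cons)+12=o.

fzbto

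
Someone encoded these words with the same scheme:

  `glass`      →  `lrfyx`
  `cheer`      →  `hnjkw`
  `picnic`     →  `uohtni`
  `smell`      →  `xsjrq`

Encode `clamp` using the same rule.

hrfsu

It's a Vigenère-style cipher with numeric key [5,6]: position i shifts by key[i mod 2].
Applying it to clamp: c+5=h, l+6=r, a+5=f, m+6=s, p+5=u.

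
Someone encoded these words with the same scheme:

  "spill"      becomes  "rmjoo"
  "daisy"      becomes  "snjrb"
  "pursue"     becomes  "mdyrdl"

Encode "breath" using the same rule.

gylnkq

s(18)→r(17) and p(15)→m(12) fit y≡19x+13 (mod 26); the inverse of 19 mod 26 is 11. This is an affine cipher: with a=0,…,z=25, each position x becomes (19x+13) mod 26.
For breath: b(1)→19·1+13≡6=g; r(17)→19·17+13≡24=y; e(4)→19·4+13≡11=l; a(0)→19·0+13≡13=n; t(19)→19·19+13≡10=k; h(7)→19·7+13≡16=q (all mod 26).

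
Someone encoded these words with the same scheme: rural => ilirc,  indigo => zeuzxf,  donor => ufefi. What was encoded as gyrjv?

phase

Compare letters: r→i is +17, u→l is +17, r→i is +17 — a constant shift. This is a Caesar cipher with shift 17.
Reversing it on gyrjv: g−17=p, y−17=h, r−17=a, j−17=s, v−17=e.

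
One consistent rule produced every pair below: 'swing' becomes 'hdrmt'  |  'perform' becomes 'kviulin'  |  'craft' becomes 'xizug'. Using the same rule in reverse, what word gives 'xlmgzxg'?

contact

Each pair mirrors across the alphabet (s↔h, w↔d, i↔r): positions sum to 25. Letters are reflected about the middle of the alphabet (position → 25−position): Atbash.
Decoding xlmgzxg: x↔c, l↔o, m↔n, g↔t, z↔a, x↔c, g↔t.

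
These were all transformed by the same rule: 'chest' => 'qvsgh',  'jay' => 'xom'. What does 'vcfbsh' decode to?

Compare letters: c→q is +14, h→v is +14, e→s is +14 — a constant shift. Every letter moves 14 places later in the alphabet, wrapping around z→a.
Reversing it on vcfbsh: v−14=h, c−14=o, f−14=r, b−14=n, s−14=e, h−14=t.

hornet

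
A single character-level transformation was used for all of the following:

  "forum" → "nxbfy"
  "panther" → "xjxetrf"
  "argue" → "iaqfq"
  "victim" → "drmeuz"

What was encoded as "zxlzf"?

robot

In forum: f→n is +8, o→x is +9, r→b is +10, u→f is +11 — the shift increases by 1 each position. Letter i (0-indexed) is shifted by i+8, so successive shifts are 8, 9, 10, ….
Undoing it on zxlzf: z−8=r, x−9=o, l−10=b, z−11=o, f−12=t.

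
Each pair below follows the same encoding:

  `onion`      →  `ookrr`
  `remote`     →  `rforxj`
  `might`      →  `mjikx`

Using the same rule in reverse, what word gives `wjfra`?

widow

In onion: o→o is +0, n→o is +1, i→k is +2, o→r is +3 — the shift increases by 1 each position. Each letter shifts forward by its position index (0, 1, 2, …) — the shift grows by one for each successive letter.
Undoing it on wjfra: w−0=w, j−1=i, f−2=d, r−3=o, a−4=w.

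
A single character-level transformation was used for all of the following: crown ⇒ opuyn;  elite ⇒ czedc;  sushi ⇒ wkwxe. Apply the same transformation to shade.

wxavc

c(2)→o(14) and r(17)→p(15) fit y≡7x+0 (mod 26); the inverse of 7 mod 26 is 15. Treating letters as 0–25, the rule is x ↦ 7x + 0 (mod 26).
For shade: s(18)→7·18+0≡22=w; h(7)→7·7+0≡23=x; a(0)→7·0+0≡0=a; d(3)→7·3+0≡21=v; e(4)→7·4+0≡2=c (all mod 26).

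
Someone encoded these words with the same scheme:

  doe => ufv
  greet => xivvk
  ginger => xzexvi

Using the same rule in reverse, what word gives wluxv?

fudge

Compare letters: d→u is +17, o→f is +17, e→v is +17 — a constant shift. Every letter moves 17 places later in the alphabet, wrapping around z→a.
Decoding wluxv: w−17=f, l−17=u, u−17=d, x−17=g, v−17=e.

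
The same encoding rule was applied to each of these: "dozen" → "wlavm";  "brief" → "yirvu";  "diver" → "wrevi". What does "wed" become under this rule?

dvw

Each letter is replaced by its mirror in the alphabet: a↔z, b↔y, c↔x, and so on (the Atbash cipher).
Applying it to wed: w↔d, e↔v, d↔w.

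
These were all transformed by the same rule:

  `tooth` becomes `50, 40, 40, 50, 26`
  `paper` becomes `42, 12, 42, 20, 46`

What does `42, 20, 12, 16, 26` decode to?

peach

Each letter becomes 2×(its alphabet position, a=1..z=26) + 10.
Decoding 42, 20, 12, 16, 26: 42→(42−10)÷2=16=p, 20→(20−10)÷2=5=e, 12→(12−10)÷2=1=a, 16→(16−10)÷2=3=c, 26→(26−10)÷2=8=h.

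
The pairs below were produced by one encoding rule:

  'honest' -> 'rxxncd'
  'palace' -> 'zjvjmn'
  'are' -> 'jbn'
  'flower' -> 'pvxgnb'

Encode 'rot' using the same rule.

The shift depends on letter class: consonant h→r is +10, but vowel o→x is +9. The rule splits by letter class: vowels +9, consonants +10.
For rot: r(cons)+10=b, o(vowel)+9=x, t(cons)+10=d.

bxd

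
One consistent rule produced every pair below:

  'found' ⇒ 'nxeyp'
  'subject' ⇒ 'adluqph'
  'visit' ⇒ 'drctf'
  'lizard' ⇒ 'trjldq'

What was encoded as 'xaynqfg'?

In found: f→n is +8, o→x is +9, u→e is +10, n→y is +11 — the shift increases by 1 each position. Letter i (0-indexed) is shifted by i+8, so successive shifts are 8, 9, 10, ….
Undoing it on xaynqfg: x−8=p, a−9=r, y−10=o, n−11=c, q−12=e, f−13=s, g−14=s.

process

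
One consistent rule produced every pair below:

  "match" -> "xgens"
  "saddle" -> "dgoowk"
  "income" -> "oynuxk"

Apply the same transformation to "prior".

acouc

The shift depends on letter class: consonant m→x is +11, but vowel a→g is +6. Two shifts are in play — +6 for a/e/i/o/u, +11 for every other letter.
For prior: p(cons)+11=a, r(cons)+11=c, i(vowel)+6=o, o(vowel)+6=u, r(cons)+11=c.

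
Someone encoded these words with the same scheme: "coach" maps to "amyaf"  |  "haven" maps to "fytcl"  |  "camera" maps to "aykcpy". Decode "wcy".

yea

Compare letters: c→a is +24, o→m is +24, a→y is +24 — a constant shift. It's a constant shift of +24 (ROT24).
Undoing it on wcy: w−24=y, c−24=e, y−24=a.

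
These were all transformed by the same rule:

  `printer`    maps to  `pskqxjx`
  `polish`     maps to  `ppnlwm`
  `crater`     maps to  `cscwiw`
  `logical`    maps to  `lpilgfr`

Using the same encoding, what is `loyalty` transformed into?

lpadpye

Letter i (0-indexed) is shifted by i+0, so successive shifts are 0, 1, 2, ….
For loyalty: l+0=l, o+1=p, y+2=a, a+3=d, l+4=p, t+5=y, y+6=e.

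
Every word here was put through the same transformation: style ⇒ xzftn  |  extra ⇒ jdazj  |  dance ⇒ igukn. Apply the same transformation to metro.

The shift increases by 1 at each position, starting from +5: 5, 6, 7, ….
Applying it to metro: m+5=r, e+6=k, t+7=a, r+8=z, o+9=x.

rkazx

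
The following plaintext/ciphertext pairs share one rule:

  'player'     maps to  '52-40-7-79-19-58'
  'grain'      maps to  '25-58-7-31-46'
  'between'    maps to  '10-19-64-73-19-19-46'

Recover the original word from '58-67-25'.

rug

p(#16)→52 and l(#12)→40: differences scale by 3, so n = 3·pos + 4. Each letter becomes 3×(its alphabet position, a=1..z=26) + 4.
Reversing it on 58-67-25: 58→(58−4)÷3=18=r, 67→(67−4)÷3=21=u, 25→(25−4)÷3=7=g.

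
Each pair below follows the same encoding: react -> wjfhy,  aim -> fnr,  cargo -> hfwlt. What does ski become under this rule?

xpn

This is a Caesar cipher with shift 5.
On ski: s+5=x, k+5=p, i+5=n.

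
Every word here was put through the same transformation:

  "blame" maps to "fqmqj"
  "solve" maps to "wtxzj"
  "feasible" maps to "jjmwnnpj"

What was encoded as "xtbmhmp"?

Shifts by position in blame: pos 0: b→f (+4), pos 1: l→q (+5), pos 2: a→m (+12), pos 3: m→q (+4), pos 4: e→j (+5) — repeating every 3. The shifts repeat in a cycle of length 3: positions 0,1,… shift by +4, +5, +12, then the pattern repeats.
Reversing it on xtbmhmp: x−4=t, t−5=o, b−12=p, m−4=i, h−5=c, m−12=a, p−4=l.

topical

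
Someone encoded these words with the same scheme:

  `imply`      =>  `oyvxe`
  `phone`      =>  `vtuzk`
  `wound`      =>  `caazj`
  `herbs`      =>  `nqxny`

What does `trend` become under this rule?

zdkzj

Shifts by position in imply: pos 0: i→o (+6), pos 1: m→y (+12), pos 2: p→v (+6), pos 3: l→x (+12) — repeating every 2. It's a Vigenère-style cipher with numeric key [6,12]: position i shifts by key[i mod 2].
For trend: t+6=z, r+12=d, e+6=k, n+12=z, d+6=j.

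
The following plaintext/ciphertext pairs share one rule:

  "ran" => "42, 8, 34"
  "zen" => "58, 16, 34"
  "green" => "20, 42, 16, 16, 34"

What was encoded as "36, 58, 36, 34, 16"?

ozone

The formula is n = 2×(alphabet index, a=1) + 6.
Reversing it on 36, 58, 36, 34, 16: 36→(36−6)÷2=15=o, 58→(58−6)÷2=26=z, 36→(36−6)÷2=15=o, 34→(34−6)÷2=14=n, 16→(16−6)÷2=5=e.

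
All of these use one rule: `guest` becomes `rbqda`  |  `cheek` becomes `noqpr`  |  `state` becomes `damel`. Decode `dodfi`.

shrub

Shifts by position in guest: pos 0: g→r (+11), pos 1: u→b (+7), pos 2: e→q (+12), pos 3: s→d (+11), pos 4: t→a (+7) — repeating every 3. It's a Vigenère-style cipher with numeric key [11,7,12]: position i shifts by key[i mod 3].
Undoing it on dodfi: d−11=s, o−7=h, d−12=r, f−11=u, i−7=b.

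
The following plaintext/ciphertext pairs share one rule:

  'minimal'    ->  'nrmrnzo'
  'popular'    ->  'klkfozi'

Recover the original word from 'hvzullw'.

seafood

Each pair mirrors across the alphabet (m↔n, i↔r, n↔m): positions sum to 25. Letters are reflected about the middle of the alphabet (position → 25−position): Atbash.
Decoding hvzullw: h↔s, v↔e, z↔a, u↔f, l↔o, l↔o, w↔d.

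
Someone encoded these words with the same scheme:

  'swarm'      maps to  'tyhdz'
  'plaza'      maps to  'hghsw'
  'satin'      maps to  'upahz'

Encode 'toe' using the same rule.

lva

The output letters match the input read backwards, each shifted +7: swarm reversed is mraws. Two steps: reverse the string, then apply a Caesar shift of +7.
For toe: reverse → eot; then shift: e+7=l, o+7=v, t+7=a.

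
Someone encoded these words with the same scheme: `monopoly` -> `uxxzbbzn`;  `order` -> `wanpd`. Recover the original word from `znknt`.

In monopoly: m→u is +8, o→x is +9, n→x is +10, o→z is +11 — the shift increases by 1 each position. Letter i (0-indexed) is shifted by i+8, so successive shifts are 8, 9, 10, ….
Undoing it on znknt: z−8=r, n−9=e, k−10=a, n−11=c, t−12=h.

reach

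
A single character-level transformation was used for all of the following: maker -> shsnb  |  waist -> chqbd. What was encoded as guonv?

angel

In maker: m→s is +6, a→h is +7, k→s is +8, e→n is +9 — the shift increases by 1 each position. Letter i (0-indexed) is shifted by i+6, so successive shifts are 6, 7, 8, ….
Reversing it on guonv: g−6=a, u−7=n, o−8=g, n−9=e, v−10=l.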